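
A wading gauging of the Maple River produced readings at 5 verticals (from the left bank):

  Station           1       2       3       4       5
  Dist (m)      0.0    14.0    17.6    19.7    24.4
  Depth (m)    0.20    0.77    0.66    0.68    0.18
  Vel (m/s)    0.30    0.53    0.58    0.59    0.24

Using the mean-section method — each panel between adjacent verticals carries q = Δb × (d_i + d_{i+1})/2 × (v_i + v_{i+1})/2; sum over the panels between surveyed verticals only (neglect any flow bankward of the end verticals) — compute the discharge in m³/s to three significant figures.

Panel 1-2: Δb = 14 m, d̄ = (0.20+0.77)/2 = 0.485, v̄ = (0.30+0.53)/2 = 0.415 → q = 14×0.485×0.415 = 2.818 m³/s
Panel 2-3: Δb = 3.6 m, d̄ = (0.77+0.66)/2 = 0.715, v̄ = (0.53+0.58)/2 = 0.555 → q = 3.6×0.715×0.555 = 1.429 m³/s
Panel 3-4: Δb = 2.1 m, d̄ = (0.66+0.68)/2 = 0.67, v̄ = (0.58+0.59)/2 = 0.585 → q = 2.1×0.67×0.585 = 0.8231 m³/s
Panel 4-5: Δb = 4.7 m, d̄ = (0.68+0.18)/2 = 0.43, v̄ = (0.59+0.24)/2 = 0.415 → q = 4.7×0.43×0.415 = 0.8387 m³/s
Q = Σ q = 5.908 m³/s

5.91 m³/s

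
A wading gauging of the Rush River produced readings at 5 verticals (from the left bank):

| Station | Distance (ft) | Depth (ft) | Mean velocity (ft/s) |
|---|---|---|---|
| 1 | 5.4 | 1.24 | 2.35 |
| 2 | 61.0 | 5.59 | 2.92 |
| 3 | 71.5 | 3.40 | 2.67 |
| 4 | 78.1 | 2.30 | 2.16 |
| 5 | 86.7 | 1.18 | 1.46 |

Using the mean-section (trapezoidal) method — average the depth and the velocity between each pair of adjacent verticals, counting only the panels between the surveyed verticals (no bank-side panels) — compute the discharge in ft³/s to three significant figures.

705 ft³/s

Panel 1-2: Δb = 55.6 ft, d̄ = (1.24+5.59)/2 = 3.415, v̄ = (2.35+2.92)/2 = 2.635 → q = 55.6×3.415×2.635 = 500.3 ft³/s
Panel 2-3: Δb = 10.5 ft, d̄ = (5.59+3.40)/2 = 4.495, v̄ = (2.92+2.67)/2 = 2.795 → q = 10.5×4.495×2.795 = 131.9 ft³/s
Panel 3-4: Δb = 6.6 ft, d̄ = (3.40+2.30)/2 = 2.85, v̄ = (2.67+2.16)/2 = 2.415 → q = 6.6×2.85×2.415 = 45.43 ft³/s
Panel 4-5: Δb = 8.6 ft, d̄ = (2.30+1.18)/2 = 1.74, v̄ = (2.16+1.46)/2 = 1.81 → q = 8.6×1.74×1.81 = 27.08 ft³/s
Q = Σ q = 704.7 ft³/s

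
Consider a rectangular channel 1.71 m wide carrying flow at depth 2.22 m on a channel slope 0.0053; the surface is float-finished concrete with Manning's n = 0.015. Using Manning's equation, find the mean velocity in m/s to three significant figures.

A = b·y = 1.71 × 2.22 = 3.796 m²
P = b + 2y = 1.71 + 2×2.22 = 6.150 m
R = A/P = 3.796/6.150 = 0.6173 m
Q = (1/n)·A·R^(2/3)·S^(1/2) = (1/0.015) × 3.796 × 0.6173^(2/3) × 0.0053^(1/2) = 13.36 m³/s
V = Q/A = 13.36/3.796 = 3.519 m/s

3.52 m/s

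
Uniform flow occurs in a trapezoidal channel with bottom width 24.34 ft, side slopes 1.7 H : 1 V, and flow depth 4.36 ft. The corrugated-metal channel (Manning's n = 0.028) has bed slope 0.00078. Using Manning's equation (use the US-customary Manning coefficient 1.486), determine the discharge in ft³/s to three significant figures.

A = (b + z·y)·y = (24.34 + 1.7×4.36)×4.36 = 138.4 ft²
P = b + 2y√(1+z²) = 24.34 + 2×4.36×√(1+1.7²) = 41.54 ft
R = A/P = 138.4/41.54 = 3.333 ft
Q = (1.486/n)·A·R^(2/3)·S^(1/2) = (1.486/0.028) × 138.4 × 3.333^(2/3) × 0.00078^(1/2) = 457.8 ft³/s

458 ft³/s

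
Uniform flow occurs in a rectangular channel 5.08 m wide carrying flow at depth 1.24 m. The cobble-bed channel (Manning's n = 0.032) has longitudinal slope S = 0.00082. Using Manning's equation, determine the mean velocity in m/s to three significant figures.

A = b·y = 5.08 × 1.24 = 6.299 m²
P = b + 2y = 5.08 + 2×1.24 = 7.560 m
R = A/P = 6.299/7.560 = 0.8332 m
Q = (1/n)·A·R^(2/3)·S^(1/2) = (1/0.032) × 6.299 × 0.8332^(2/3) × 0.00082^(1/2) = 4.991 m³/s
V = Q/A = 4.991/6.299 = 0.7924 m/s

0.792 m/s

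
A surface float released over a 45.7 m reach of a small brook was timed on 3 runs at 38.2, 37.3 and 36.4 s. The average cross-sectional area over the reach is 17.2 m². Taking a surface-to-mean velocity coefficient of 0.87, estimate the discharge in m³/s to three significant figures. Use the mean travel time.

t̄ = (38.2 + 37.3 + 36.4) / 3 = 37.3 s
v_surface = L / t̄ = 45.7 / 37.3 = 1.225 m/s
v_mean = 0.87 × 1.225 = 1.066 m/s
Q = A × v_mean = 17.2 × 1.066 = 18.33 m³/s

18.3 m³/s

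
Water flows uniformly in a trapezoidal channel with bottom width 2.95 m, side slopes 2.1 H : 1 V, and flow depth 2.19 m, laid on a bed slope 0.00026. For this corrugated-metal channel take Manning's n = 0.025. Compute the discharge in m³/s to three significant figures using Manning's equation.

A = (b + z·y)·y = (2.95 + 2.1×2.19)×2.19 = 16.53 m²
P = b + 2y√(1+z²) = 2.95 + 2×2.19×√(1+2.1²) = 13.14 m
R = A/P = 16.53/13.14 = 1.258 m
Q = (1/n)·A·R^(2/3)·S^(1/2) = (1/0.025) × 16.53 × 1.258^(2/3) × 0.00026^(1/2) = 12.43 m³/s

12.4 m³/s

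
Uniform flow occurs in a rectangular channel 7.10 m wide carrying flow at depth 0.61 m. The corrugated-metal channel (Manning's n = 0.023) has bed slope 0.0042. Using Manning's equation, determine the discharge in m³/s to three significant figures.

A = b·y = 7.10 × 0.61 = 4.331 m²
P = b + 2y = 7.10 + 2×0.61 = 8.320 m
R = A/P = 4.331/8.320 = 0.5206 m
Q = (1/n)·A·R^(2/3)·S^(1/2) = (1/0.023) × 4.331 × 0.5206^(2/3) × 0.0042^(1/2) = 7.897 m³/s

7.90 m³/s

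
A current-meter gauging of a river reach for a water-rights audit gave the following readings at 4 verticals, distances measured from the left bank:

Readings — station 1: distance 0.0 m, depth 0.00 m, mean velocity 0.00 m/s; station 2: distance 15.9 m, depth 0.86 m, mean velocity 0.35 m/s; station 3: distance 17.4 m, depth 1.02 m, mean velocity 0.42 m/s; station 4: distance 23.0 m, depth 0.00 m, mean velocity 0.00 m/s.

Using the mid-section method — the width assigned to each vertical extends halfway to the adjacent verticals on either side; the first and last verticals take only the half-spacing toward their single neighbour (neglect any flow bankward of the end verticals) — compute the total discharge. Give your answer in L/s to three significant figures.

4140 L/s

w_2 = (17.4 − 0.0)/2 = 8.7 m; q_2 = 0.35 × 0.86 × 8.7 = 2.619 m³/s
w_3 = (23.0 − 15.9)/2 = 3.55 m; q_3 = 0.42 × 1.02 × 3.55 = 1.521 m³/s
Stations 1, 4 contribute zero (depth or velocity is 0).
Q = Σ qᵢ = 4.140 m³/s
= 4.140 × 1000 = 4140 L/s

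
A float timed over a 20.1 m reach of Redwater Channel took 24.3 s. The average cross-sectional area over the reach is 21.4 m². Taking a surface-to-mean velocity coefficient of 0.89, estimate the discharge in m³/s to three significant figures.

15.8 m³/s

v_surface = L / t̄ = 20.1 / 24.3 = 0.8272 m/s
v_mean = 0.89 × 0.8272 = 0.7362 m/s
Q = A × v_mean = 21.4 × 0.7362 = 15.75 m³/s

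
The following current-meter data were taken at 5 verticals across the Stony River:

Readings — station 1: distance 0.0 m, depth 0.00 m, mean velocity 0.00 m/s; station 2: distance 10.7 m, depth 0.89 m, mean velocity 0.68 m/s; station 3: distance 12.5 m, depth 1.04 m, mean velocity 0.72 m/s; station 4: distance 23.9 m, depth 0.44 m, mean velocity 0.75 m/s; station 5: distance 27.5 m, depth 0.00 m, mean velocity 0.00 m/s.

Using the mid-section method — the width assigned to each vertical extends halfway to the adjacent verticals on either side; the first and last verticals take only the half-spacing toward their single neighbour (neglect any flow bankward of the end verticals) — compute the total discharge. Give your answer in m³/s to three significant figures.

11.2 m³/s

w_2 = (12.5 − 0.0)/2 = 6.25 m; q_2 = 0.68 × 0.89 × 6.25 = 3.783 m³/s
w_3 = (23.9 − 10.7)/2 = 6.6 m; q_3 = 0.72 × 1.04 × 6.6 = 4.942 m³/s
w_4 = (27.5 − 12.5)/2 = 7.5 m; q_4 = 0.75 × 0.44 × 7.5 = 2.475 m³/s
Stations 1, 5 contribute zero (depth or velocity is 0).
Q = Σ qᵢ = 11.20 m³/s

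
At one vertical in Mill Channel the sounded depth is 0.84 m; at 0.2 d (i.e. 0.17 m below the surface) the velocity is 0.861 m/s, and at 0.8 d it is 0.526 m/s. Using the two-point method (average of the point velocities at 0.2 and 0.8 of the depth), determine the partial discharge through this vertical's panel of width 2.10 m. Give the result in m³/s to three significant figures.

v̄ = (0.861 + 0.526) / 2 = 0.6935 m/s
q = v̄ × d × w = 0.6935 × 0.84 × 2.10 = 1.223 m³/s

1.22 m³/s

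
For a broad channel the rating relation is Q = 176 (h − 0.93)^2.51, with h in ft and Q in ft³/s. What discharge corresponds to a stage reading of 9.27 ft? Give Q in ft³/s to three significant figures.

36100 ft³/s

Q = 176 × (9.27 − 0.93)^2.51 = 176 × 8.34^2.51 = 36110 ft³/s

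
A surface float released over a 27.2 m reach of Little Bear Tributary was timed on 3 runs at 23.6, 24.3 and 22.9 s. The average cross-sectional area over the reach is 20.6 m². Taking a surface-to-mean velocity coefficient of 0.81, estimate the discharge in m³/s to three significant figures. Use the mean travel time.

19.2 m³/s

t̄ = (23.6 + 24.3 + 22.9) / 3 = 23.6 s
v_surface = L / t̄ = 27.2 / 23.6 = 1.153 m/s
v_mean = 0.81 × 1.153 = 0.9336 m/s
Q = A × v_mean = 20.6 × 0.9336 = 19.23 m³/s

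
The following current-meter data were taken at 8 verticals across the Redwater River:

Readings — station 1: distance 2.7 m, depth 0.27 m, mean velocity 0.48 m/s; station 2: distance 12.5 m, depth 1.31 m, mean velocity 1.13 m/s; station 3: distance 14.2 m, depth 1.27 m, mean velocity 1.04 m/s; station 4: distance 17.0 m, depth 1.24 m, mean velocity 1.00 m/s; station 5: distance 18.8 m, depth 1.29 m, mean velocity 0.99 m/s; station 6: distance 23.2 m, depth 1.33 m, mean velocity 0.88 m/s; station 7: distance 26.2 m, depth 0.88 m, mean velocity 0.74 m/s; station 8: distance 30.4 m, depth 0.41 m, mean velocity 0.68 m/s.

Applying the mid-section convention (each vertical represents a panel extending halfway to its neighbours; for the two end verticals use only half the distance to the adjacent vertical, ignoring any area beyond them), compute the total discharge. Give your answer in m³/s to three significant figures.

w_1 = (12.5 − 2.7)/2 = 4.9 m; q_1 = 0.48 × 0.27 × 4.9 = 0.6350 m³/s
w_2 = (14.2 − 2.7)/2 = 5.75 m; q_2 = 1.13 × 1.31 × 5.75 = 8.512 m³/s
w_3 = (17.0 − 12.5)/2 = 2.25 m; q_3 = 1.04 × 1.27 × 2.25 = 2.972 m³/s
w_4 = (18.8 − 14.2)/2 = 2.3 m; q_4 = 1.00 × 1.24 × 2.3 = 2.852 m³/s
w_5 = (23.2 − 17.0)/2 = 3.1 m; q_5 = 0.99 × 1.29 × 3.1 = 3.959 m³/s
w_6 = (26.2 − 18.8)/2 = 3.7 m; q_6 = 0.88 × 1.33 × 3.7 = 4.330 m³/s
w_7 = (30.4 − 23.2)/2 = 3.6 m; q_7 = 0.74 × 0.88 × 3.6 = 2.344 m³/s
w_8 = (30.4 − 26.2)/2 = 2.1 m; q_8 = 0.68 × 0.41 × 2.1 = 0.5855 m³/s
Q = Σ qᵢ = 26.19 m³/s

26.2 m³/s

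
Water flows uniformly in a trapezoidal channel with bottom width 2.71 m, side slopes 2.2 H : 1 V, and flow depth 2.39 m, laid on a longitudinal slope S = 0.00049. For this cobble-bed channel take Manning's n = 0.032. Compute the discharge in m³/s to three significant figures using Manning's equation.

16.0 m³/s

A = (b + z·y)·y = (2.71 + 2.2×2.39)×2.39 = 19.04 m²
P = b + 2y√(1+z²) = 2.71 + 2×2.39×√(1+2.2²) = 14.26 m
R = A/P = 19.04/14.26 = 1.335 m
Q = (1/n)·A·R^(2/3)·S^(1/2) = (1/0.032) × 19.04 × 1.335^(2/3) × 0.00049^(1/2) = 15.97 m³/s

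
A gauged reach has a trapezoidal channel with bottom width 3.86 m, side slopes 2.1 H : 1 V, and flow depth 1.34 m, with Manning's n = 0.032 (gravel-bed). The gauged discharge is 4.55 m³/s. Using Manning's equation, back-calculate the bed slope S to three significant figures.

0.000311

A = (b + z·y)·y = (3.86 + 2.1×1.34)×1.34 = 8.943 m²
P = b + 2y√(1+z²) = 3.86 + 2×1.34×√(1+2.1²) = 10.09 m
R = A/P = 8.943/10.09 = 0.8860 m
S = (Q·n / (1·A·R^(2/3)))² = (4.55×0.032 / (1×8.943×0.9225))² = 0.0003115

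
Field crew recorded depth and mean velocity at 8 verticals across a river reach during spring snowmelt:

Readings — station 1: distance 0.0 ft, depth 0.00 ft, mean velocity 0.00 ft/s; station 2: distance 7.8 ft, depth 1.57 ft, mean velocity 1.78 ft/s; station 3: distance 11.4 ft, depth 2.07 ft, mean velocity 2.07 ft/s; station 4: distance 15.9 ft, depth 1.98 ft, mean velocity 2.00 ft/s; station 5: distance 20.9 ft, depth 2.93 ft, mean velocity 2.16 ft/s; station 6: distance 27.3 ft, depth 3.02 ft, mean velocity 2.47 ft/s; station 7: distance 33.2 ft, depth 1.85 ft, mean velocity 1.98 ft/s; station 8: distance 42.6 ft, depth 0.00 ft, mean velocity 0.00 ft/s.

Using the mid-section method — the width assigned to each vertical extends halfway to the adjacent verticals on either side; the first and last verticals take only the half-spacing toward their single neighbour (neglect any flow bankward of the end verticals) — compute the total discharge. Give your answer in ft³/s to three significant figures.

162 ft³/s

w_2 = (11.4 − 0.0)/2 = 5.7 ft; q_2 = 1.78 × 1.57 × 5.7 = 15.93 ft³/s
w_3 = (15.9 − 7.8)/2 = 4.05 ft; q_3 = 2.07 × 2.07 × 4.05 = 17.35 ft³/s
w_4 = (20.9 − 11.4)/2 = 4.75 ft; q_4 = 2.00 × 1.98 × 4.75 = 18.81 ft³/s
w_5 = (27.3 − 15.9)/2 = 5.7 ft; q_5 = 2.16 × 2.93 × 5.7 = 36.07 ft³/s
w_6 = (33.2 − 20.9)/2 = 6.15 ft; q_6 = 2.47 × 3.02 × 6.15 = 45.88 ft³/s
w_7 = (42.6 − 27.3)/2 = 7.65 ft; q_7 = 1.98 × 1.85 × 7.65 = 28.02 ft³/s
Stations 1, 8 contribute zero (depth or velocity is 0).
Q = Σ qᵢ = 162.1 ft³/s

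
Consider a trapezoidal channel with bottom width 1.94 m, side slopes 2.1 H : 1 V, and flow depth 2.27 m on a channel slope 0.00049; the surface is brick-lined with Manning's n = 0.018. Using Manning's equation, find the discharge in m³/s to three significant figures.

21.4 m³/s

A = (b + z·y)·y = (1.94 + 2.1×2.27)×2.27 = 15.22 m²
P = b + 2y√(1+z²) = 1.94 + 2×2.27×√(1+2.1²) = 12.50 m
R = A/P = 15.22/12.50 = 1.218 m
Q = (1/n)·A·R^(2/3)·S^(1/2) = (1/0.018) × 15.22 × 1.218^(2/3) × 0.00049^(1/2) = 21.35 m³/s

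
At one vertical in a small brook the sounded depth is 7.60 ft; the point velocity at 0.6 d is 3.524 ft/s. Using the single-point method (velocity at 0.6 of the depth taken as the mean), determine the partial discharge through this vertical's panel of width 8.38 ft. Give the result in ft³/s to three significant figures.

224 ft³/s

v̄ = v₀.₆ = 3.524 ft/s
q = v̄ × d × w = 3.524 × 7.60 × 8.38 = 224.4 ft³/s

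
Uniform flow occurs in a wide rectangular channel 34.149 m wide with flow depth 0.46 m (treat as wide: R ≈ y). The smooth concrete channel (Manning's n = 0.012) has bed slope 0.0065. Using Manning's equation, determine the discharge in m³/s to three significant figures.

62.9 m³/s

A = b·y = 34.149 × 0.46 = 15.71 m²
Wide channel: R ≈ y = 0.46 m
Q = (1/n)·A·R^(2/3)·S^(1/2) = (1/0.012) × 15.71 × 0.4600^(2/3) × 0.0065^(1/2) = 62.89 m³/s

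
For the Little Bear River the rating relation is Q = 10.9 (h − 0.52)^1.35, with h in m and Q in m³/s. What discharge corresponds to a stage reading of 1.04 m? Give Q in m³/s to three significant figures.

Q = 10.9 × (1.04 − 0.52)^1.35 = 10.9 × 0.52^1.35 = 4.508 m³/s

4.51 m³/s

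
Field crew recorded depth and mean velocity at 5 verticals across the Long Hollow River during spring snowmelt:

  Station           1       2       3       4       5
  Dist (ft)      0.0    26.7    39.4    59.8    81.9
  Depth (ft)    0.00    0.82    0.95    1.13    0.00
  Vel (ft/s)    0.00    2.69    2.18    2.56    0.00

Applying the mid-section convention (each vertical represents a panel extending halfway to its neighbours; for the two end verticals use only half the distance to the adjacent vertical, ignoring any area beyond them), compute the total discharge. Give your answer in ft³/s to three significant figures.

w_2 = (39.4 − 0.0)/2 = 19.7 ft; q_2 = 2.69 × 0.82 × 19.7 = 43.45 ft³/s
w_3 = (59.8 − 26.7)/2 = 16.55 ft; q_3 = 2.18 × 0.95 × 16.55 = 34.28 ft³/s
w_4 = (81.9 − 39.4)/2 = 21.25 ft; q_4 = 2.56 × 1.13 × 21.25 = 61.47 ft³/s
Stations 1, 5 contribute zero (depth or velocity is 0).
Q = Σ qᵢ = 139.2 ft³/s

139 ft³/s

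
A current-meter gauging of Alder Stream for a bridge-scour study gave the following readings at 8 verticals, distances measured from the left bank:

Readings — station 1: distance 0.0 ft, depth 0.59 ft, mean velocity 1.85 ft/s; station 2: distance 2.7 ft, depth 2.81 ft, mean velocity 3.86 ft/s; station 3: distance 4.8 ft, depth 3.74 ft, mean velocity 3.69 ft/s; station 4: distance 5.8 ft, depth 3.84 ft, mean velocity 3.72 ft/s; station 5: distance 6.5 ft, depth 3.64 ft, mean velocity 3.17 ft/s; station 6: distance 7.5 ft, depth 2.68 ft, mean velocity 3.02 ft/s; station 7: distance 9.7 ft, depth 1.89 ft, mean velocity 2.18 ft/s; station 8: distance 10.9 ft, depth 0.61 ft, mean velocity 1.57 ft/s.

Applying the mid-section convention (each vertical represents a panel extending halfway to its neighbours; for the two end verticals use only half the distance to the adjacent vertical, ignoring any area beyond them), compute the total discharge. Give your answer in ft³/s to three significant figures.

w_1 = (2.7 − 0.0)/2 = 1.35 ft; q_1 = 1.85 × 0.59 × 1.35 = 1.474 ft³/s
w_2 = (4.8 − 0.0)/2 = 2.4 ft; q_2 = 3.86 × 2.81 × 2.4 = 26.03 ft³/s
w_3 = (5.8 − 2.7)/2 = 1.55 ft; q_3 = 3.69 × 3.74 × 1.55 = 21.39 ft³/s
w_4 = (6.5 − 4.8)/2 = 0.85 ft; q_4 = 3.72 × 3.84 × 0.85 = 12.14 ft³/s
w_5 = (7.5 − 5.8)/2 = 0.85 ft; q_5 = 3.17 × 3.64 × 0.85 = 9.808 ft³/s
w_6 = (9.7 − 6.5)/2 = 1.6 ft; q_6 = 3.02 × 2.68 × 1.6 = 12.95 ft³/s
w_7 = (10.9 − 7.5)/2 = 1.7 ft; q_7 = 2.18 × 1.89 × 1.7 = 7.004 ft³/s
w_8 = (10.9 − 9.7)/2 = 0.6 ft; q_8 = 1.57 × 0.61 × 0.6 = 0.5746 ft³/s
Q = Σ qᵢ = 91.38 ft³/s

91.4 ft³/s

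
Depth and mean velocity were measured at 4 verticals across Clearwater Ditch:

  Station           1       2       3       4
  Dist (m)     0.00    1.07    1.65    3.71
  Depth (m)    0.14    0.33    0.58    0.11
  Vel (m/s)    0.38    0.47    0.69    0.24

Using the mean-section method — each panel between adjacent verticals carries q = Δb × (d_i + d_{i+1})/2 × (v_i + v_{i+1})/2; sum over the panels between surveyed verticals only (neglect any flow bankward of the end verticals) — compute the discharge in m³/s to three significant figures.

Panel 1-2: Δb = 1.07 m, d̄ = (0.14+0.33)/2 = 0.235, v̄ = (0.38+0.47)/2 = 0.425 → q = 1.07×0.235×0.425 = 0.1069 m³/s
Panel 2-3: Δb = 0.58 m, d̄ = (0.33+0.58)/2 = 0.455, v̄ = (0.47+0.69)/2 = 0.58 → q = 0.58×0.455×0.58 = 0.1531 m³/s
Panel 3-4: Δb = 2.06 m, d̄ = (0.58+0.11)/2 = 0.345, v̄ = (0.69+0.24)/2 = 0.465 → q = 2.06×0.345×0.465 = 0.3305 m³/s
Q = Σ q = 0.5904 m³/s

0.590 m³/s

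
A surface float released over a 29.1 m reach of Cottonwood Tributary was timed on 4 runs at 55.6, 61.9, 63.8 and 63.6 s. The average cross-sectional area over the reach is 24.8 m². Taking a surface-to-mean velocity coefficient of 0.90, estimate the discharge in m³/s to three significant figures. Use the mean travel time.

10.6 m³/s

t̄ = (55.6 + 61.9 + 63.8 + 63.6) / 4 = 61.225 s
v_surface = L / t̄ = 29.1 / 61.225 = 0.4753 m/s
v_mean = 0.90 × 0.4753 = 0.4278 m/s
Q = A × v_mean = 24.8 × 0.4278 = 10.61 m³/s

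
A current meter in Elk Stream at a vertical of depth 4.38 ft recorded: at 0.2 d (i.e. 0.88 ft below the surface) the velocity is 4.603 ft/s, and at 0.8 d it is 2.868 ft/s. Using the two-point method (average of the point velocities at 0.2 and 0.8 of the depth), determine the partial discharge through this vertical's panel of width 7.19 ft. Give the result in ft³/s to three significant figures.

v̄ = (4.603 + 2.868) / 2 = 3.736 ft/s
q = v̄ × d × w = 3.736 × 4.38 × 7.19 = 117.6 ft³/s

118 ft³/s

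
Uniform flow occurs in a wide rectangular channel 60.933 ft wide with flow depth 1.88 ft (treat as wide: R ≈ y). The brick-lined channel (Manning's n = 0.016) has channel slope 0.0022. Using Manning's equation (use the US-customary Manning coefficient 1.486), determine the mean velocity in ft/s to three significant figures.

6.64 ft/s

A = b·y = 60.933 × 1.88 = 114.6 ft²
Wide channel: R ≈ y = 1.88 ft
Q = (1.486/n)·A·R^(2/3)·S^(1/2) = (1.486/0.016) × 114.6 × 1.880^(2/3) × 0.0022^(1/2) = 760.1 ft³/s
V = Q/A = 760.1/114.6 = 6.636 ft/s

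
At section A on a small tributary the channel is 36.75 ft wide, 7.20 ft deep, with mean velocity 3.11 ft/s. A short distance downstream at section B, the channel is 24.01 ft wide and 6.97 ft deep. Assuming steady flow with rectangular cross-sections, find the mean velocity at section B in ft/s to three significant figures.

4.92 ft/s

Q = A₁V₁ = (36.75×7.20) × 3.11 = 822.9 ft³/s
A₂ = 24.01 × 6.97 = 167.3 ft²
V₂ = Q/A₂ = 822.9/167.3 = 4.917 ft/s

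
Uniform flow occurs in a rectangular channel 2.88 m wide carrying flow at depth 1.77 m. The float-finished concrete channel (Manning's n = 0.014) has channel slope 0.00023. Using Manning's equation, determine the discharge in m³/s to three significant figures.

4.74 m³/s

A = b·y = 2.88 × 1.77 = 5.098 m²
P = b + 2y = 2.88 + 2×1.77 = 6.420 m
R = A/P = 5.098/6.420 = 0.7940 m
Q = (1/n)·A·R^(2/3)·S^(1/2) = (1/0.014) × 5.098 × 0.7940^(2/3) × 0.00023^(1/2) = 4.735 m³/s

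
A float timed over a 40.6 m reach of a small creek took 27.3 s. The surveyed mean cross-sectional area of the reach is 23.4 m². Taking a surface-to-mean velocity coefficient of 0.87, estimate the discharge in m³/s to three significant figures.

30.3 m³/s

v_surface = L / t̄ = 40.6 / 27.3 = 1.487 m/s
v_mean = 0.87 × 1.487 = 1.294 m/s
Q = A × v_mean = 23.4 × 1.294 = 30.28 m³/s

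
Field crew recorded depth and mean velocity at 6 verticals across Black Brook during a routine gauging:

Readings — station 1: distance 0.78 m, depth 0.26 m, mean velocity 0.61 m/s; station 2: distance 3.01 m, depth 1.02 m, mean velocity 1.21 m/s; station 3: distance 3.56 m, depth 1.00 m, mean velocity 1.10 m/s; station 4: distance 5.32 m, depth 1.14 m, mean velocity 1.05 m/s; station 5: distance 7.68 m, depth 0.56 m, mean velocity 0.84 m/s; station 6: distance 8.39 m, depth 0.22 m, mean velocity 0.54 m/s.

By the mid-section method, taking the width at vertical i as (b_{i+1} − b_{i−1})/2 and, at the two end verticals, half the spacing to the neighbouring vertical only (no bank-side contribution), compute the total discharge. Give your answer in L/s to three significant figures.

w_1 = (3.01 − 0.78)/2 = 1.115 m; q_1 = 0.61 × 0.26 × 1.115 = 0.1768 m³/s
w_2 = (3.56 − 0.78)/2 = 1.39 m; q_2 = 1.21 × 1.02 × 1.39 = 1.716 m³/s
w_3 = (5.32 − 3.01)/2 = 1.155 m; q_3 = 1.10 × 1.00 × 1.155 = 1.271 m³/s
w_4 = (7.68 − 3.56)/2 = 2.06 m; q_4 = 1.05 × 1.14 × 2.06 = 2.466 m³/s
w_5 = (8.39 − 5.32)/2 = 1.535 m; q_5 = 0.84 × 0.56 × 1.535 = 0.7221 m³/s
w_6 = (8.39 − 7.68)/2 = 0.355 m; q_6 = 0.54 × 0.22 × 0.355 = 0.04217 m³/s
Q = Σ qᵢ = 6.393 m³/s
= 6.393 × 1000 = 6393 L/s

6390 L/s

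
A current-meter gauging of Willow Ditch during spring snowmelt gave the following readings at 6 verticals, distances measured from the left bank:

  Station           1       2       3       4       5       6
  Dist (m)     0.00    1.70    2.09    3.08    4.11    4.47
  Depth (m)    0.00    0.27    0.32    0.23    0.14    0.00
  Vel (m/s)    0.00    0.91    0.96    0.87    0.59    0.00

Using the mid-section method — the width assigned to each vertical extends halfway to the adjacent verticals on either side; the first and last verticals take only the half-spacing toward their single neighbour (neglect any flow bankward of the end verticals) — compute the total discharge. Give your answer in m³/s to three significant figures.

w_2 = (2.09 − 0.00)/2 = 1.045 m; q_2 = 0.91 × 0.27 × 1.045 = 0.2568 m³/s
w_3 = (3.08 − 1.70)/2 = 0.69 m; q_3 = 0.96 × 0.32 × 0.69 = 0.2120 m³/s
w_4 = (4.11 − 2.09)/2 = 1.01 m; q_4 = 0.87 × 0.23 × 1.01 = 0.2021 m³/s
w_5 = (4.47 − 3.08)/2 = 0.695 m; q_5 = 0.59 × 0.14 × 0.695 = 0.05741 m³/s
Stations 1, 6 contribute zero (depth or velocity is 0).
Q = Σ qᵢ = 0.7282 m³/s

0.728 m³/s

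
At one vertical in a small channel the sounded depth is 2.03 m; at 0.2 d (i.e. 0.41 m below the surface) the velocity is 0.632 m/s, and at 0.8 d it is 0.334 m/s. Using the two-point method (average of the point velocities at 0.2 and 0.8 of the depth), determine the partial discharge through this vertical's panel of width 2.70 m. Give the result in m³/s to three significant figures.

v̄ = (0.632 + 0.334) / 2 = 0.4830 m/s
q = v̄ × d × w = 0.4830 × 2.03 × 2.70 = 2.647 m³/s

2.65 m³/s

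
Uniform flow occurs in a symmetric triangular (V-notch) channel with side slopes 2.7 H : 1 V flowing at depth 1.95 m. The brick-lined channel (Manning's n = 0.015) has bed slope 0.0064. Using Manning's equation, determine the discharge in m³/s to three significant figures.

A = z·y² = 2.7×1.95² = 10.27 m²
P = 2y√(1+z²) = 2×1.95×√(1+2.7²) = 11.23 m
R = A/P = 10.27/11.23 = 0.9143 m
Q = (1/n)·A·R^(2/3)·S^(1/2) = (1/0.015) × 10.27 × 0.9143^(2/3) × 0.0064^(1/2) = 51.58 m³/s

51.6 m³/s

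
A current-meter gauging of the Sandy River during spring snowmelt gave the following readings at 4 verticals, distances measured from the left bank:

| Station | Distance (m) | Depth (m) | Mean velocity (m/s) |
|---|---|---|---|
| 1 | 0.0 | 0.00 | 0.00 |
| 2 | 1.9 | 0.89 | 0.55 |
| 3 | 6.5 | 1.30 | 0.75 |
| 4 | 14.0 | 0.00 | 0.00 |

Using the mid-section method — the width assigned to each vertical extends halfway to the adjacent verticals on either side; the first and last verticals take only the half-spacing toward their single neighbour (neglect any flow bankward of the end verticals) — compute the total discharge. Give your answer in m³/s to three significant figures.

7.49 m³/s

w_2 = (6.5 − 0.0)/2 = 3.25 m; q_2 = 0.55 × 0.89 × 3.25 = 1.591 m³/s
w_3 = (14.0 − 1.9)/2 = 6.05 m; q_3 = 0.75 × 1.30 × 6.05 = 5.899 m³/s
Stations 1, 4 contribute zero (depth or velocity is 0).
Q = Σ qᵢ = 7.490 m³/s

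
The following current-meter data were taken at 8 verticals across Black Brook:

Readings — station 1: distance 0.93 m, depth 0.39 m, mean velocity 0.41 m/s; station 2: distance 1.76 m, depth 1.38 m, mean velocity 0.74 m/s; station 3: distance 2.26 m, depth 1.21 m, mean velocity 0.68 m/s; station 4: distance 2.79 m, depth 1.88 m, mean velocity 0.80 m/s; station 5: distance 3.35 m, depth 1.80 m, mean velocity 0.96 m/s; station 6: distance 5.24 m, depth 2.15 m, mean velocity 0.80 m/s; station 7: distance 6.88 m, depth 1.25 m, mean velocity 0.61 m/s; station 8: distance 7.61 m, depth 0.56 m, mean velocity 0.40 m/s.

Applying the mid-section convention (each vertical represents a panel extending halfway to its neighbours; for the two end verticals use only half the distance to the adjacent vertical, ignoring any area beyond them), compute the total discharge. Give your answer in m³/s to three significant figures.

8.13 m³/s

w_1 = (1.76 − 0.93)/2 = 0.415 m; q_1 = 0.41 × 0.39 × 0.415 = 0.06636 m³/s
w_2 = (2.26 − 0.93)/2 = 0.665 m; q_2 = 0.74 × 1.38 × 0.665 = 0.6791 m³/s
w_3 = (2.79 − 1.76)/2 = 0.515 m; q_3 = 0.68 × 1.21 × 0.515 = 0.4237 m³/s
w_4 = (3.35 − 2.26)/2 = 0.545 m; q_4 = 0.80 × 1.88 × 0.545 = 0.8197 m³/s
w_5 = (5.24 − 2.79)/2 = 1.225 m; q_5 = 0.96 × 1.80 × 1.225 = 2.117 m³/s
w_6 = (6.88 − 3.35)/2 = 1.765 m; q_6 = 0.80 × 2.15 × 1.765 = 3.036 m³/s
w_7 = (7.61 − 5.24)/2 = 1.185 m; q_7 = 0.61 × 1.25 × 1.185 = 0.9036 m³/s
w_8 = (7.61 − 6.88)/2 = 0.365 m; q_8 = 0.40 × 0.56 × 0.365 = 0.08176 m³/s
Q = Σ qᵢ = 8.127 m³/s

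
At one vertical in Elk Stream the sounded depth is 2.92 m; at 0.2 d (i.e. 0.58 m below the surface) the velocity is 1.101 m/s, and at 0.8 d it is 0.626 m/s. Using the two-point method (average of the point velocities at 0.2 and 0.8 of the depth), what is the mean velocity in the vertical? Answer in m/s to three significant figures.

v̄ = (1.101 + 0.626) / 2 = 0.8635 m/s

0.864 m/s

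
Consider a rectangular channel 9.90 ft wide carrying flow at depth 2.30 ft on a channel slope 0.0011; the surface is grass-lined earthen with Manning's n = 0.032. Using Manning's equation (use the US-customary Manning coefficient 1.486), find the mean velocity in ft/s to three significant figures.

A = b·y = 9.90 × 2.30 = 22.77 ft²
P = b + 2y = 9.90 + 2×2.30 = 14.50 ft
R = A/P = 22.77/14.50 = 1.570 ft
Q = (1.486/n)·A·R^(2/3)·S^(1/2) = (1.486/0.032) × 22.77 × 1.570^(2/3) × 0.0011^(1/2) = 47.38 ft³/s
V = Q/A = 47.38/22.77 = 2.081 ft/s

2.08 ft/s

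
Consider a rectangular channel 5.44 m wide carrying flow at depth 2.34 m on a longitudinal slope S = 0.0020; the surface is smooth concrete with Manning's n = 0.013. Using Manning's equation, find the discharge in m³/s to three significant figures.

51.0 m³/s

A = b·y = 5.44 × 2.34 = 12.73 m²
P = b + 2y = 5.44 + 2×2.34 = 10.12 m
R = A/P = 12.73/10.12 = 1.258 m
Q = (1/n)·A·R^(2/3)·S^(1/2) = (1/0.013) × 12.73 × 1.258^(2/3) × 0.0020^(1/2) = 51.03 m³/s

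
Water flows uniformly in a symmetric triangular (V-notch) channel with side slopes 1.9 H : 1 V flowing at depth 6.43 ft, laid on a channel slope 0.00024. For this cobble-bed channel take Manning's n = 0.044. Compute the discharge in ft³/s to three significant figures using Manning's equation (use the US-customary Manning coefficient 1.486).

82.5 ft³/s

A = z·y² = 1.9×6.43² = 78.56 ft²
P = 2y√(1+z²) = 2×6.43×√(1+1.9²) = 27.61 ft
R = A/P = 78.56/27.61 = 2.845 ft
Q = (1.486/n)·A·R^(2/3)·S^(1/2) = (1.486/0.044) × 78.56 × 2.845^(2/3) × 0.00024^(1/2) = 82.52 ft³/s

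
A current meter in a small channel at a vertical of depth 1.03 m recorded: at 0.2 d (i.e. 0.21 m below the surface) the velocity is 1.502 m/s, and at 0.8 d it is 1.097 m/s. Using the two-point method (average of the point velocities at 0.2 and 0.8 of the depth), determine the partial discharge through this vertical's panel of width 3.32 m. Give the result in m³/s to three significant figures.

v̄ = (1.502 + 1.097) / 2 = 1.300 m/s
q = v̄ × d × w = 1.300 × 1.03 × 3.32 = 4.444 m³/s

4.44 m³/s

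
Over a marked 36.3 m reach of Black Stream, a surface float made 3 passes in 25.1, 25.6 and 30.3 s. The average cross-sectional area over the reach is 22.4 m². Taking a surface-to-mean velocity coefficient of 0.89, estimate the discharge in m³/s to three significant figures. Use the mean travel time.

t̄ = (25.1 + 25.6 + 30.3) / 3 = 27 s
v_surface = L / t̄ = 36.3 / 27 = 1.344 m/s
v_mean = 0.89 × 1.344 = 1.197 m/s
Q = A × v_mean = 22.4 × 1.197 = 26.80 m³/s

26.8 m³/s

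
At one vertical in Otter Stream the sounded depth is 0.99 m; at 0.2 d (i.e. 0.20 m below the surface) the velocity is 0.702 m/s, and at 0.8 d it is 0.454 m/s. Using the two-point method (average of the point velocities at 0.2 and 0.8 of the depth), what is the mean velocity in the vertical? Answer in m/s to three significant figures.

0.578 m/s

v̄ = (0.702 + 0.454) / 2 = 0.5780 m/s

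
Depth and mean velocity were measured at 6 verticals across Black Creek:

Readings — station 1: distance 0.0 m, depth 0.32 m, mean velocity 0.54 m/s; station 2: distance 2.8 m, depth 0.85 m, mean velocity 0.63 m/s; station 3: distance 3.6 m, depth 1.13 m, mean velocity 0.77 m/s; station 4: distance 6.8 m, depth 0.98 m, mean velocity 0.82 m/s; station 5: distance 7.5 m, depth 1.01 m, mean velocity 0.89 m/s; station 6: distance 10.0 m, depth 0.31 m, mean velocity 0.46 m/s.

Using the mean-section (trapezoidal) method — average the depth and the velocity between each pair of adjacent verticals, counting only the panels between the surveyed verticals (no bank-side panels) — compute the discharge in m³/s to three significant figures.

5.91 m³/s

Panel 1-2: Δb = 2.8 m, d̄ = (0.32+0.85)/2 = 0.585, v̄ = (0.54+0.63)/2 = 0.585 → q = 2.8×0.585×0.585 = 0.9582 m³/s
Panel 2-3: Δb = 0.8 m, d̄ = (0.85+1.13)/2 = 0.99, v̄ = (0.63+0.77)/2 = 0.7 → q = 0.8×0.99×0.7 = 0.5544 m³/s
Panel 3-4: Δb = 3.2 m, d̄ = (1.13+0.98)/2 = 1.055, v̄ = (0.77+0.82)/2 = 0.795 → q = 3.2×1.055×0.795 = 2.684 m³/s
Panel 4-5: Δb = 0.7 m, d̄ = (0.98+1.01)/2 = 0.995, v̄ = (0.82+0.89)/2 = 0.855 → q = 0.7×0.995×0.855 = 0.5955 m³/s
Panel 5-6: Δb = 2.5 m, d̄ = (1.01+0.31)/2 = 0.66, v̄ = (0.89+0.46)/2 = 0.675 → q = 2.5×0.66×0.675 = 1.114 m³/s
Q = Σ q = 5.906 m³/s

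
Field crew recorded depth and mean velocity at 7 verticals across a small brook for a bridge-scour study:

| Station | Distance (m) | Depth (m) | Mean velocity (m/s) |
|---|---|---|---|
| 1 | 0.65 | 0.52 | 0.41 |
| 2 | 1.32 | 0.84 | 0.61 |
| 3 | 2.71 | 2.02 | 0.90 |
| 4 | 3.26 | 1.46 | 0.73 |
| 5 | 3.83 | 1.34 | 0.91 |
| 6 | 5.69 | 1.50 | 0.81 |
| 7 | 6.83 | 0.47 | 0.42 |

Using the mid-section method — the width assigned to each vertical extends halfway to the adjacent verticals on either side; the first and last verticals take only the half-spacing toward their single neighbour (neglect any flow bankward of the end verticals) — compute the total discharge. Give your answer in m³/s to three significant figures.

w_1 = (1.32 − 0.65)/2 = 0.335 m; q_1 = 0.41 × 0.52 × 0.335 = 0.07142 m³/s
w_2 = (2.71 − 0.65)/2 = 1.03 m; q_2 = 0.61 × 0.84 × 1.03 = 0.5278 m³/s
w_3 = (3.26 − 1.32)/2 = 0.97 m; q_3 = 0.90 × 2.02 × 0.97 = 1.763 m³/s
w_4 = (3.83 − 2.71)/2 = 0.56 m; q_4 = 0.73 × 1.46 × 0.56 = 0.5968 m³/s
w_5 = (5.69 − 3.26)/2 = 1.215 m; q_5 = 0.91 × 1.34 × 1.215 = 1.482 m³/s
w_6 = (6.83 − 3.83)/2 = 1.5 m; q_6 = 0.81 × 1.50 × 1.5 = 1.823 m³/s
w_7 = (6.83 − 5.69)/2 = 0.57 m; q_7 = 0.42 × 0.47 × 0.57 = 0.1125 m³/s
Q = Σ qᵢ = 6.376 m³/s

6.38 m³/s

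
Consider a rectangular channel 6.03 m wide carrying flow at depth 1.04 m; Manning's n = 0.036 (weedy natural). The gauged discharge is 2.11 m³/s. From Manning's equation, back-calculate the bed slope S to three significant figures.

A = b·y = 6.03 × 1.04 = 6.271 m²
P = b + 2y = 6.03 + 2×1.04 = 8.110 m
R = A/P = 6.271/8.110 = 0.7733 m
S = (Q·n / (1·A·R^(2/3)))² = (2.11×0.036 / (1×6.271×0.8425))² = 0.0002067

0.000207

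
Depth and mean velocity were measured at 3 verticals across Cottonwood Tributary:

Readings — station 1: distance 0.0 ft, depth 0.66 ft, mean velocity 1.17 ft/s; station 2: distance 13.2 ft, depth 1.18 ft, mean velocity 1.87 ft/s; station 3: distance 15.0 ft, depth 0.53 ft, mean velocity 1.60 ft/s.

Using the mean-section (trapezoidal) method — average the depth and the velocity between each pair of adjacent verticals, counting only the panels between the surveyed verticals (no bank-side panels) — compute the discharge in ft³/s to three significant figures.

21.1 ft³/s

Panel 1-2: Δb = 13.2 ft, d̄ = (0.66+1.18)/2 = 0.92, v̄ = (1.17+1.87)/2 = 1.52 → q = 13.2×0.92×1.52 = 18.46 ft³/s
Panel 2-3: Δb = 1.8 ft, d̄ = (1.18+0.53)/2 = 0.855, v̄ = (1.87+1.60)/2 = 1.735 → q = 1.8×0.855×1.735 = 2.670 ft³/s
Q = Σ q = 21.13 ft³/s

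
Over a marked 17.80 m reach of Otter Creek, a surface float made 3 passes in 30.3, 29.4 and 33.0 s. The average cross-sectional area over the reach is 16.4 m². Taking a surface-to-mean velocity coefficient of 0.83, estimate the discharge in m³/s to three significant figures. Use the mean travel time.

7.84 m³/s

t̄ = (30.3 + 29.4 + 33.0) / 3 = 30.9 s
v_surface = L / t̄ = 17.80 / 30.9 = 0.5761 m/s
v_mean = 0.83 × 0.5761 = 0.4781 m/s
Q = A × v_mean = 16.4 × 0.4781 = 7.841 m³/s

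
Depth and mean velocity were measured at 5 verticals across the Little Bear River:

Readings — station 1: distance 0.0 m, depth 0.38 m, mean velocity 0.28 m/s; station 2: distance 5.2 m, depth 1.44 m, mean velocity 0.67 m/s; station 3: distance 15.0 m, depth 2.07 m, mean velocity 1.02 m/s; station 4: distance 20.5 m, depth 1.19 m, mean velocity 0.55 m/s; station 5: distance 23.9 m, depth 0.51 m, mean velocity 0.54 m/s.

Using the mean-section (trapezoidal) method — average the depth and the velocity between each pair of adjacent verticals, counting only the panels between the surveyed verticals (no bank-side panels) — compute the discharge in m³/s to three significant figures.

25.4 m³/s

Panel 1-2: Δb = 5.2 m, d̄ = (0.38+1.44)/2 = 0.91, v̄ = (0.28+0.67)/2 = 0.475 → q = 5.2×0.91×0.475 = 2.248 m³/s
Panel 2-3: Δb = 9.8 m, d̄ = (1.44+2.07)/2 = 1.755, v̄ = (0.67+1.02)/2 = 0.845 → q = 9.8×1.755×0.845 = 14.53 m³/s
Panel 3-4: Δb = 5.5 m, d̄ = (2.07+1.19)/2 = 1.63, v̄ = (1.02+0.55)/2 = 0.785 → q = 5.5×1.63×0.785 = 7.038 m³/s
Panel 4-5: Δb = 3.4 m, d̄ = (1.19+0.51)/2 = 0.85, v̄ = (0.55+0.54)/2 = 0.545 → q = 3.4×0.85×0.545 = 1.575 m³/s
Q = Σ q = 25.39 m³/s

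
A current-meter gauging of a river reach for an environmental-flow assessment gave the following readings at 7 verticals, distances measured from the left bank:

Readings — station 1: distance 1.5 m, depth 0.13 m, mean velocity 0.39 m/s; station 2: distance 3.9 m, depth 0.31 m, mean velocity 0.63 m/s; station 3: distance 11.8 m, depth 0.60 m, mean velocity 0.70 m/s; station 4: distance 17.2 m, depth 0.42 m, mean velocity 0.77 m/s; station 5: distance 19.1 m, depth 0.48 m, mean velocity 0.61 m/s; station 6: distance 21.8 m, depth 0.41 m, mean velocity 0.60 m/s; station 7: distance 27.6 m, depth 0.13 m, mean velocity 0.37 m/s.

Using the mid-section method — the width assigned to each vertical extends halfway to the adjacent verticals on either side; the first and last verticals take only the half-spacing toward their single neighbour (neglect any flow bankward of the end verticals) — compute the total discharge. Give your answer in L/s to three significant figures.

w_1 = (3.9 − 1.5)/2 = 1.2 m; q_1 = 0.39 × 0.13 × 1.2 = 0.06084 m³/s
w_2 = (11.8 − 1.5)/2 = 5.15 m; q_2 = 0.63 × 0.31 × 5.15 = 1.006 m³/s
w_3 = (17.2 − 3.9)/2 = 6.65 m; q_3 = 0.70 × 0.60 × 6.65 = 2.793 m³/s
w_4 = (19.1 − 11.8)/2 = 3.65 m; q_4 = 0.77 × 0.42 × 3.65 = 1.180 m³/s
w_5 = (21.8 − 17.2)/2 = 2.3 m; q_5 = 0.61 × 0.48 × 2.3 = 0.6734 m³/s
w_6 = (27.6 − 19.1)/2 = 4.25 m; q_6 = 0.60 × 0.41 × 4.25 = 1.046 m³/s
w_7 = (27.6 − 21.8)/2 = 2.9 m; q_7 = 0.37 × 0.13 × 2.9 = 0.1395 m³/s
Q = Σ qᵢ = 6.898 m³/s
= 6.898 × 1000 = 6898 L/s

6900 L/s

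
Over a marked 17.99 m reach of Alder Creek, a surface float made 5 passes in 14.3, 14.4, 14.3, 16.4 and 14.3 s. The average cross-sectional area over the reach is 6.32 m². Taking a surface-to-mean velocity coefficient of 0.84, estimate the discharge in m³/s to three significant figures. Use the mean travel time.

t̄ = (14.3 + 14.4 + 14.3 + 16.4 + 14.3) / 5 = 14.74 s
v_surface = L / t̄ = 17.99 / 14.74 = 1.220 m/s
v_mean = 0.84 × 1.220 = 1.025 m/s
Q = A × v_mean = 6.32 × 1.025 = 6.479 m³/s

6.48 m³/s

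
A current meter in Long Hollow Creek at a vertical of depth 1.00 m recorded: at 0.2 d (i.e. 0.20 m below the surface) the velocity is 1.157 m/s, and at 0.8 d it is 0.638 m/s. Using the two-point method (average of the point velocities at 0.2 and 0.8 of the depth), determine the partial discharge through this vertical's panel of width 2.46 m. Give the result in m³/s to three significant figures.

2.21 m³/s

v̄ = (1.157 + 0.638) / 2 = 0.8975 m/s
q = v̄ × d × w = 0.8975 × 1.00 × 2.46 = 2.208 m³/s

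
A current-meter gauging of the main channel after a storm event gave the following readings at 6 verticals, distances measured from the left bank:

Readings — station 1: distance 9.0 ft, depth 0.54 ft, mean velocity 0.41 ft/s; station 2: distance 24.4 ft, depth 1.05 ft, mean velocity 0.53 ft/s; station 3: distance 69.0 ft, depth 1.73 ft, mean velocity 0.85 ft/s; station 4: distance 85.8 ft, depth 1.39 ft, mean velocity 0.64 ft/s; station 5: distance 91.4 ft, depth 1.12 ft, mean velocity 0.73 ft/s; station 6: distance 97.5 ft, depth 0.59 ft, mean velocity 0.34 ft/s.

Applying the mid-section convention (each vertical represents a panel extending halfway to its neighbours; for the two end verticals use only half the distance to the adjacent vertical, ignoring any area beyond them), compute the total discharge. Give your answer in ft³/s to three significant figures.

78.9 ft³/s

w_1 = (24.4 − 9.0)/2 = 7.7 ft; q_1 = 0.41 × 0.54 × 7.7 = 1.705 ft³/s
w_2 = (69.0 − 9.0)/2 = 30 ft; q_2 = 0.53 × 1.05 × 30 = 16.70 ft³/s
w_3 = (85.8 − 24.4)/2 = 30.7 ft; q_3 = 0.85 × 1.73 × 30.7 = 45.14 ft³/s
w_4 = (91.4 − 69.0)/2 = 11.2 ft; q_4 = 0.64 × 1.39 × 11.2 = 9.964 ft³/s
w_5 = (97.5 − 85.8)/2 = 5.85 ft; q_5 = 0.73 × 1.12 × 5.85 = 4.783 ft³/s
w_6 = (97.5 − 91.4)/2 = 3.05 ft; q_6 = 0.34 × 0.59 × 3.05 = 0.6118 ft³/s
Q = Σ qᵢ = 78.90 ft³/s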